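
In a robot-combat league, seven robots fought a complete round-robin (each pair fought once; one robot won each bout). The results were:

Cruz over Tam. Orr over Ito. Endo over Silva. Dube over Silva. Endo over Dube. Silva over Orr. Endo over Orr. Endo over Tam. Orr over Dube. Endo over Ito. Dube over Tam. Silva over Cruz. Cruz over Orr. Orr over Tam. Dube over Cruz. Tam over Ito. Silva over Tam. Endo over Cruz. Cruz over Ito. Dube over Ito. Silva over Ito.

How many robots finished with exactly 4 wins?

2

Win totals: Cruz 3, Endo 6, Orr 3, Dube 4, Tam 1, Ito 0, Silva 4.
Exactly 4: Dube, Silva — 2 robots.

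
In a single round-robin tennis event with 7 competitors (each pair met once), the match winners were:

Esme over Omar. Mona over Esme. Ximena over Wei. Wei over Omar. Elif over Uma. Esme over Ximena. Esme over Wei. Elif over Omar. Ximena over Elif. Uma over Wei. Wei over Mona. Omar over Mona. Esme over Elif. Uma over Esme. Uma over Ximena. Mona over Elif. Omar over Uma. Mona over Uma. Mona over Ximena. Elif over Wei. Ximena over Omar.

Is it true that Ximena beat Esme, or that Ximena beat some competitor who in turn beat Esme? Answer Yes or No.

Ximena did not beat Esme directly.
Ximena beat Wei, Elif, Omar, but each of them lost to Esme. No two-step path.

No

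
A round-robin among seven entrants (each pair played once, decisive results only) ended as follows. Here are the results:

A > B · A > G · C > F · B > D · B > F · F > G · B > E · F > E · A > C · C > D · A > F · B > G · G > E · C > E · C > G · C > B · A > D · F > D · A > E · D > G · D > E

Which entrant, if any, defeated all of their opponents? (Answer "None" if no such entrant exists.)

A

A has 6 wins out of 6 opponents — a perfect record.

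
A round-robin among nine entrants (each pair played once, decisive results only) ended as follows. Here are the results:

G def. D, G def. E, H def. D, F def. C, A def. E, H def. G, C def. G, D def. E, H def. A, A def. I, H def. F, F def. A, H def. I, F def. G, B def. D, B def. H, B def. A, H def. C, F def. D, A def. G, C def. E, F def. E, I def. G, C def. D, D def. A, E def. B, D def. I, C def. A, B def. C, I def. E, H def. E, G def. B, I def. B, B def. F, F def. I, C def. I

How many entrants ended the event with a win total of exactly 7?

Win totals: A 3, B 5, C 5, D 3, E 1, F 6, G 3, H 7, I 3.
Exactly 7: H — 1 entrant.

1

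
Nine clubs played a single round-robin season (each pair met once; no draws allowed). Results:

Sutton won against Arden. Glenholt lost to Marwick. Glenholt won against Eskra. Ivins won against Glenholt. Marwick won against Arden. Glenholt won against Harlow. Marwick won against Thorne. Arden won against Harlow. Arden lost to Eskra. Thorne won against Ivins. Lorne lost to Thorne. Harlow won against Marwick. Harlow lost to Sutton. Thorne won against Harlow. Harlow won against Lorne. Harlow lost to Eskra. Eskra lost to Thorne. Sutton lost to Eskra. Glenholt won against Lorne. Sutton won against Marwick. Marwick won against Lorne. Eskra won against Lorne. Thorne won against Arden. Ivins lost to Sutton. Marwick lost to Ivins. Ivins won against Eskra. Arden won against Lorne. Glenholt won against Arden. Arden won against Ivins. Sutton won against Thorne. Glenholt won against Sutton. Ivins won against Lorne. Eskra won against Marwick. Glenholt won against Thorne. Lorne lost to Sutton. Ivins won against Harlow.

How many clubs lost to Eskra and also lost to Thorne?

Eskra beat: Harlow, Lorne, Marwick, Arden, Sutton.
Thorne beat: Harlow, Lorne, Eskra, Arden, Ivins.
Both beat: Harlow, Lorne, Arden — 3.

3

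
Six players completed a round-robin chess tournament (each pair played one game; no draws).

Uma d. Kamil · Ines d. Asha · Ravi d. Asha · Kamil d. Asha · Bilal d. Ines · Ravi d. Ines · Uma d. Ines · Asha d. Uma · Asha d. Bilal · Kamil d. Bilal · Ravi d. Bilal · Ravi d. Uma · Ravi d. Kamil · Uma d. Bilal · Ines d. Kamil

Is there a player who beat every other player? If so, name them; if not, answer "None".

Ravi has 5 wins out of 5 opponents — a perfect record.

Ravi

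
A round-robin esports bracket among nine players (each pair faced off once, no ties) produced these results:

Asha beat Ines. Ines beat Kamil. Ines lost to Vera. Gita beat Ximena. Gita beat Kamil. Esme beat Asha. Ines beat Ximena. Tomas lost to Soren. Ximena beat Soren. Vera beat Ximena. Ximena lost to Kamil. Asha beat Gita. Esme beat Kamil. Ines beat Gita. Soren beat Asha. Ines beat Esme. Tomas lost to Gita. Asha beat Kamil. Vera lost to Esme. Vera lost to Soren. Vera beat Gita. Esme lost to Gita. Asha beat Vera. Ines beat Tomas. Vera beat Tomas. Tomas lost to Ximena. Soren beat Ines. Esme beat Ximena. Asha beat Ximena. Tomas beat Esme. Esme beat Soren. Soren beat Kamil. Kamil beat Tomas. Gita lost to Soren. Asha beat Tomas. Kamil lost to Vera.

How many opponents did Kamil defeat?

Kamil's results: beat Tomas, Ximena; lost to Esme, Asha, Vera, Soren, Ines, Gita.
That is 2 wins.

2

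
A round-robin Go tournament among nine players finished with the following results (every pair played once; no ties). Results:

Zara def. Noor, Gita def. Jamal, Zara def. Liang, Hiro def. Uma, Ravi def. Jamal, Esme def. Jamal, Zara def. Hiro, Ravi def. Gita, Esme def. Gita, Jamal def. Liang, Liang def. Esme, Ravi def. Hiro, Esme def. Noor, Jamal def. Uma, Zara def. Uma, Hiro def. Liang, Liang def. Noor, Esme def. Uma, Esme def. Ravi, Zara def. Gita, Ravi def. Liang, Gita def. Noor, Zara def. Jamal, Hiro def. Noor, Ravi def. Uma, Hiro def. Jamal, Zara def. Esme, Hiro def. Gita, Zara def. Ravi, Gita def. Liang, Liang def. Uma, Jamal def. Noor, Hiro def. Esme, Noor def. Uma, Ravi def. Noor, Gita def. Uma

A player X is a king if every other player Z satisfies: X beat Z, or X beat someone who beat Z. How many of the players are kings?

Esme cannot reach Zara in two steps.
Liang cannot reach Zara, Hiro in two steps.
Gita cannot reach Ravi, Zara, Hiro in two steps.
Ravi cannot reach Zara in two steps.
Jamal cannot reach Gita, Ravi, Zara, Hiro in two steps.
Uma cannot reach Esme, Liang, Gita, Ravi, Jamal, Zara, Noor, Hiro in two steps.
Zara reaches everyone (king).
Noor cannot reach Esme, Liang, Gita, Ravi, Jamal, Zara, Hiro in two steps.
Hiro cannot reach Zara in two steps.
Kings: Zara — 1.

1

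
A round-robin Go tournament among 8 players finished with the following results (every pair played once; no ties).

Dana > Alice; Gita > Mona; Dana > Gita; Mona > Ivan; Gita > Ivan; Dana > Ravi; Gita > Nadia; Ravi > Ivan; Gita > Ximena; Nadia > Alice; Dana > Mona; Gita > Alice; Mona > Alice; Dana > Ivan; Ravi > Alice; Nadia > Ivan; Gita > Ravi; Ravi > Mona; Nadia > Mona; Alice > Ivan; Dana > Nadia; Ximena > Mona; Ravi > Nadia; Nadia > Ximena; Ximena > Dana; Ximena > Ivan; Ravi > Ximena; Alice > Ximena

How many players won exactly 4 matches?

Win totals: Gita 6, Mona 2, Ivan 0, Alice 2, Dana 6, Nadia 4, Ximena 3, Ravi 5.
Exactly 4: Nadia — 1 player.

1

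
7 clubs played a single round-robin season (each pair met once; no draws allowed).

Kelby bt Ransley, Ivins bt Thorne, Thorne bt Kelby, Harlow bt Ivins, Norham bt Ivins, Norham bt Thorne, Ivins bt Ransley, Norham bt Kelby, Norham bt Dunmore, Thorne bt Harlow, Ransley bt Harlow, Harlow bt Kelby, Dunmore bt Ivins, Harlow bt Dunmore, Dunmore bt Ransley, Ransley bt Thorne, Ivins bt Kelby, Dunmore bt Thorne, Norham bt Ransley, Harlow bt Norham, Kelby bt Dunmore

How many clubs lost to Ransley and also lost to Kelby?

Ransley beat: Harlow, Thorne.
Kelby beat: Ransley, Dunmore.
No one was beaten by both.

0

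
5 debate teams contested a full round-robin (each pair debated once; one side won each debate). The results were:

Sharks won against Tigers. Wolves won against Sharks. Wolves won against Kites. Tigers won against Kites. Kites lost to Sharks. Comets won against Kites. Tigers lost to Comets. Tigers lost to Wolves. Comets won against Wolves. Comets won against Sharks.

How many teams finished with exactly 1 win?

1

Win totals: Sharks 2, Tigers 1, Comets 4, Kites 0, Wolves 3.
Exactly 1: Tigers — 1 team.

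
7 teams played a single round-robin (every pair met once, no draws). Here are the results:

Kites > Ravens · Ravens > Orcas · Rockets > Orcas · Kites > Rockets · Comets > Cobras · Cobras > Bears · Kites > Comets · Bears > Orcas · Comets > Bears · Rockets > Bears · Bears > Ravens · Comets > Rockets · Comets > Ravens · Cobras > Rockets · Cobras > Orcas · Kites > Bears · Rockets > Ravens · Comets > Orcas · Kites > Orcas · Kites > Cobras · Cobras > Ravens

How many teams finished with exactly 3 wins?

Win totals: Comets 5, Bears 2, Ravens 1, Cobras 4, Kites 6, Orcas 0, Rockets 3.
Exactly 3: Rockets — 1 team.

1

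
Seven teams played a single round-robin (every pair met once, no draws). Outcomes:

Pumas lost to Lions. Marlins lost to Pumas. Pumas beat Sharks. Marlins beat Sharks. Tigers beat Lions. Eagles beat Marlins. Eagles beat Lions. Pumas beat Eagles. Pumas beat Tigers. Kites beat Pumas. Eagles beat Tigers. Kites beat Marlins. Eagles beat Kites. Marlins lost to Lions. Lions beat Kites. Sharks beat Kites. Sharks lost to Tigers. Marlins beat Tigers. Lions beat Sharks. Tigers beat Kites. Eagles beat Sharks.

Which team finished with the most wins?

Eagles

Win totals: Sharks 1, Lions 4, Marlins 2, Tigers 3, Kites 2, Eagles 5, Pumas 4.
Eagles leads with 5 wins (next highest: 4).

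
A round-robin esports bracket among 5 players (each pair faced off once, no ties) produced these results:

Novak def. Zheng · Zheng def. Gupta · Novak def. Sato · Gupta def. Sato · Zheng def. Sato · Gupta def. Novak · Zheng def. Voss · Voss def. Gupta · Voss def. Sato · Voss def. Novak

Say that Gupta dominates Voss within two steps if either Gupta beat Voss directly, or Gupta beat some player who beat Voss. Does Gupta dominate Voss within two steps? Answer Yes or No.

Gupta did not beat Voss directly.
Gupta beat Sato, Novak, but each of them lost to Voss. No two-step path.

No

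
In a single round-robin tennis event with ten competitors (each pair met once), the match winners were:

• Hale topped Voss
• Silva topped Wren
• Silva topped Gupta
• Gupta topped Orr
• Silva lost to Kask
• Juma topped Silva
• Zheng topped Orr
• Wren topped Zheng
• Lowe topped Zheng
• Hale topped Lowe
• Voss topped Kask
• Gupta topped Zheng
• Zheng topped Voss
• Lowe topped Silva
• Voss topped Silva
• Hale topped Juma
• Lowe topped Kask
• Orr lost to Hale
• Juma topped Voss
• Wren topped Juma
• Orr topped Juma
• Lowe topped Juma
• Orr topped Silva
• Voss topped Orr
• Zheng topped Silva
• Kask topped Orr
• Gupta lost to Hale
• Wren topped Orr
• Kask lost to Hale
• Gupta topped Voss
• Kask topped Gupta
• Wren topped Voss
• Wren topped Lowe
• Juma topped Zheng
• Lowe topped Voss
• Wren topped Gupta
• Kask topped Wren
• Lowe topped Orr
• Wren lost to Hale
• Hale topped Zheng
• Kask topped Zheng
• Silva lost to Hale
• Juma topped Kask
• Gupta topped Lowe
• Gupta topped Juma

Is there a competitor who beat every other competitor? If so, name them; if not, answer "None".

Hale has 9 wins out of 9 opponents — a perfect record.

Hale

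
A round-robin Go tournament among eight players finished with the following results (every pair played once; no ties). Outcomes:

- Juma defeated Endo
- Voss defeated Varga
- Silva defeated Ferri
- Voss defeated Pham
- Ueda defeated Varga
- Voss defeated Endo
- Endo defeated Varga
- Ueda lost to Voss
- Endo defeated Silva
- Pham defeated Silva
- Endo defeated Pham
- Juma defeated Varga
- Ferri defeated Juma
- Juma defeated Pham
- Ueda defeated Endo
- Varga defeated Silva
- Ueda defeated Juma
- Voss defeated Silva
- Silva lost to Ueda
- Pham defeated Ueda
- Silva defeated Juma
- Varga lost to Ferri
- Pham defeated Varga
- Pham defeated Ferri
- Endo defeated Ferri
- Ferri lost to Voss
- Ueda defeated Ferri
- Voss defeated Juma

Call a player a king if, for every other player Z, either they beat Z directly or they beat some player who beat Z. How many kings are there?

1

Varga cannot reach Voss, Ueda, Pham, Endo in two steps.
Juma cannot reach Voss in two steps.
Ferri cannot reach Voss, Ueda in two steps.
Voss reaches everyone (king).
Ueda cannot reach Voss in two steps.
Pham cannot reach Voss in two steps.
Silva cannot reach Voss, Ueda in two steps.
Endo cannot reach Voss in two steps.
Kings: Voss — 1.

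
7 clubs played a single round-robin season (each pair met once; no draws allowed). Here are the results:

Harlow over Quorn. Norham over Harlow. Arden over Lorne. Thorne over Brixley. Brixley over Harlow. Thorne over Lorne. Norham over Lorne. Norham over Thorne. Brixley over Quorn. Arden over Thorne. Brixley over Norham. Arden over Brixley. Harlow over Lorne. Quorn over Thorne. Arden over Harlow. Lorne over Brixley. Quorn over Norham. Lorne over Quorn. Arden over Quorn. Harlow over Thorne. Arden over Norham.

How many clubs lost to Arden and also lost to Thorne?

Arden beat: Harlow, Thorne, Quorn, Lorne, Norham, Brixley.
Thorne beat: Lorne, Brixley.
Both beat: Lorne, Brixley — 2.

2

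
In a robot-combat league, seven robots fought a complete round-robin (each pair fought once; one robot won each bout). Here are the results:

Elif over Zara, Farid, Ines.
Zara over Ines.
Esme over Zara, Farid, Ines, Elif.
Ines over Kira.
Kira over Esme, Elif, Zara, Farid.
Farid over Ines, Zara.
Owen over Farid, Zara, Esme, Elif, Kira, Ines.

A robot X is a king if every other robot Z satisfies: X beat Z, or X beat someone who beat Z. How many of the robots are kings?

Ines cannot reach Owen in two steps.
Elif cannot reach Esme, Owen in two steps.
Zara cannot reach Elif, Farid, Esme, Owen in two steps.
Farid cannot reach Elif, Esme, Owen in two steps.
Esme cannot reach Owen in two steps.
Kira cannot reach Owen in two steps.
Owen reaches everyone (king).
Kings: Owen — 1.

1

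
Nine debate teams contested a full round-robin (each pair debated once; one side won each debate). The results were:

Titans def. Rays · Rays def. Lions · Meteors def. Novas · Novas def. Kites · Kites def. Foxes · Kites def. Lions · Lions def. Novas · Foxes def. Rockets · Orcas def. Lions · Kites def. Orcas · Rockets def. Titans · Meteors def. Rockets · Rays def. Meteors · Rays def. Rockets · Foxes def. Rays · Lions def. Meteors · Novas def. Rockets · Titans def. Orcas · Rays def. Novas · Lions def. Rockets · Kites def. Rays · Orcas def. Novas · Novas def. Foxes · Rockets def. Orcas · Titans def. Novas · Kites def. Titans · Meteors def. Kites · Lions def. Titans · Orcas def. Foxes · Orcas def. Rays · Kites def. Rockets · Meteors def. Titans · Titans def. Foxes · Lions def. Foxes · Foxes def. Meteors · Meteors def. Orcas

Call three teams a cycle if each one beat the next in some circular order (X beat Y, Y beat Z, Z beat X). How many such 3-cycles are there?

Win totals: Orcas 4, Novas 3, Rays 4, Foxes 3, Titans 4, Rockets 2, Lions 5, Kites 6, Meteors 5.
A team with w wins dominates both others in C(w,2) triples; summing gives 6 + 3 + 6 + 3 + 6 + 1 + 10 + 15 + 10 = 60 transitive triples.
Total triples C(9,3) = 84, so cyclic triples = 84 − 60 = 24.

24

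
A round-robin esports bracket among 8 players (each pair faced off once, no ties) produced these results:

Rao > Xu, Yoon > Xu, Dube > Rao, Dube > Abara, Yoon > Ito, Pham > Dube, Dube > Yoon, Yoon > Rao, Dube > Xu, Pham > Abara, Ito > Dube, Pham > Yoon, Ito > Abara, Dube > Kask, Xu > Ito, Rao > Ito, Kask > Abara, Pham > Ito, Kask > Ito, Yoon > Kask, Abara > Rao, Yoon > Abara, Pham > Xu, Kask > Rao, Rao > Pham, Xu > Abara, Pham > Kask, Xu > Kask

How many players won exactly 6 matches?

Win totals: Ito 2, Abara 1, Pham 6, Yoon 5, Rao 3, Kask 3, Dube 5, Xu 3.
Exactly 6: Pham — 1 player.

1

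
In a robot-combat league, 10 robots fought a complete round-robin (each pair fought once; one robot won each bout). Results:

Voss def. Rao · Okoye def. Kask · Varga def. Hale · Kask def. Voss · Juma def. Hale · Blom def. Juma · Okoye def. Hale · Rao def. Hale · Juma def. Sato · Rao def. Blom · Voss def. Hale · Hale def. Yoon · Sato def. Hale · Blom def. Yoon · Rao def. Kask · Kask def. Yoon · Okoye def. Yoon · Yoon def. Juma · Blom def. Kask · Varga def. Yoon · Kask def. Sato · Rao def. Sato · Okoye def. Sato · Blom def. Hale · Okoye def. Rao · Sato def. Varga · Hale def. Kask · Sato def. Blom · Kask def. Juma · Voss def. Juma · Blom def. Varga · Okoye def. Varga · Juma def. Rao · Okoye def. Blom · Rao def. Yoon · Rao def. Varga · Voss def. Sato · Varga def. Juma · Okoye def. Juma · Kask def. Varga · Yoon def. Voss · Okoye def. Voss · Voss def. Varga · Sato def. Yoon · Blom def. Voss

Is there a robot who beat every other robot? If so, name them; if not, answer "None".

Okoye has 9 wins out of 9 opponents — a perfect record.

Okoye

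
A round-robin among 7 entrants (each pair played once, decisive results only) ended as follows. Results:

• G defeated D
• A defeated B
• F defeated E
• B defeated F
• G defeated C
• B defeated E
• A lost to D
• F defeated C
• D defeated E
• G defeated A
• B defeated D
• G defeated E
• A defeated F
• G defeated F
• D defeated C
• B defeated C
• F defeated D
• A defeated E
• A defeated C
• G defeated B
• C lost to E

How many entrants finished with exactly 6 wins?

Win totals: A 4, B 4, C 0, D 3, E 1, F 3, G 6.
Exactly 6: G — 1 entrant.

1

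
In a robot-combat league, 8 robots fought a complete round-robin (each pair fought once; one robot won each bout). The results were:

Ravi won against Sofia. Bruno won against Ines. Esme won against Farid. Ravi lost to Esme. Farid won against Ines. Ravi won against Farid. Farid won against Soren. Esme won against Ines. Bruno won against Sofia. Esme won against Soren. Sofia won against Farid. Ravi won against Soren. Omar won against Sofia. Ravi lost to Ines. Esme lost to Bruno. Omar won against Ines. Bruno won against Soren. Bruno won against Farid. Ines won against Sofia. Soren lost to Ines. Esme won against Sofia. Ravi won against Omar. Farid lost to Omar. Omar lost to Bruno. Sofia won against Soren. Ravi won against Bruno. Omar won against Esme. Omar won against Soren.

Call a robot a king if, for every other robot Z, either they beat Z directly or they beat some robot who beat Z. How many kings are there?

Sofia cannot reach Omar, Bruno, Esme, Ravi in two steps.
Omar cannot reach Bruno in two steps.
Bruno reaches everyone (king).
Esme reaches everyone (king).
Ines cannot reach Esme in two steps.
Soren cannot reach Sofia, Omar, Bruno, Esme, Ines, Ravi, Farid in two steps.
Ravi reaches everyone (king).
Farid cannot reach Omar, Bruno, Esme in two steps.
Kings: Bruno, Esme, Ravi — 3.

3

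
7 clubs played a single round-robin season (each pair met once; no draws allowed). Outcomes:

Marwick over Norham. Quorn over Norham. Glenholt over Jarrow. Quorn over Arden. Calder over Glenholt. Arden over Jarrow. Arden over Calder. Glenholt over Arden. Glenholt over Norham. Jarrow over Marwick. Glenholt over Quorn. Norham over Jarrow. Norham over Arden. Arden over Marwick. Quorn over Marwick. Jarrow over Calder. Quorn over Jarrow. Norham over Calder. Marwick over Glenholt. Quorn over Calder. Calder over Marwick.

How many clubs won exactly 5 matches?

Win totals: Calder 2, Jarrow 2, Marwick 2, Quorn 5, Norham 3, Arden 3, Glenholt 4.
Exactly 5: Quorn — 1 club.

1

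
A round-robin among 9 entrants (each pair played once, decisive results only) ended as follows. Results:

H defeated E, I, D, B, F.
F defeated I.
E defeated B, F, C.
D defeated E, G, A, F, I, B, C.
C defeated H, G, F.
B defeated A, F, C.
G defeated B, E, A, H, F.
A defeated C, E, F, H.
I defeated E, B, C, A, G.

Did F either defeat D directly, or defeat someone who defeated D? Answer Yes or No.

F did not beat D directly.
F beat I, but each of them lost to D. No two-step path.

No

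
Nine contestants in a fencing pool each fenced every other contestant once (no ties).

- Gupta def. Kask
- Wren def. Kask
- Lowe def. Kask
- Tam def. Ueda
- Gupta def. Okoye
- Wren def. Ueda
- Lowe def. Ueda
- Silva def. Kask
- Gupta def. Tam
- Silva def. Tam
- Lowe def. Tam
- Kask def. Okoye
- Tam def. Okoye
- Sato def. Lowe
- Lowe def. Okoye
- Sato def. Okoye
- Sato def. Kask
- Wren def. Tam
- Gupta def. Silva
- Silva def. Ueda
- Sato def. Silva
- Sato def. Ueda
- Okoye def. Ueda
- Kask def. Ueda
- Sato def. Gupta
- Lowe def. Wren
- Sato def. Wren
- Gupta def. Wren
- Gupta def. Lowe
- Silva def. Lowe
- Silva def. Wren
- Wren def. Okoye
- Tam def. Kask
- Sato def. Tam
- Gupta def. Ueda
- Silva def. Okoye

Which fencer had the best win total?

Sato

Win totals: Okoye 1, Wren 4, Ueda 0, Sato 8, Silva 6, Kask 2, Tam 3, Lowe 5, Gupta 7.
Sato leads with 8 wins (next highest: 7).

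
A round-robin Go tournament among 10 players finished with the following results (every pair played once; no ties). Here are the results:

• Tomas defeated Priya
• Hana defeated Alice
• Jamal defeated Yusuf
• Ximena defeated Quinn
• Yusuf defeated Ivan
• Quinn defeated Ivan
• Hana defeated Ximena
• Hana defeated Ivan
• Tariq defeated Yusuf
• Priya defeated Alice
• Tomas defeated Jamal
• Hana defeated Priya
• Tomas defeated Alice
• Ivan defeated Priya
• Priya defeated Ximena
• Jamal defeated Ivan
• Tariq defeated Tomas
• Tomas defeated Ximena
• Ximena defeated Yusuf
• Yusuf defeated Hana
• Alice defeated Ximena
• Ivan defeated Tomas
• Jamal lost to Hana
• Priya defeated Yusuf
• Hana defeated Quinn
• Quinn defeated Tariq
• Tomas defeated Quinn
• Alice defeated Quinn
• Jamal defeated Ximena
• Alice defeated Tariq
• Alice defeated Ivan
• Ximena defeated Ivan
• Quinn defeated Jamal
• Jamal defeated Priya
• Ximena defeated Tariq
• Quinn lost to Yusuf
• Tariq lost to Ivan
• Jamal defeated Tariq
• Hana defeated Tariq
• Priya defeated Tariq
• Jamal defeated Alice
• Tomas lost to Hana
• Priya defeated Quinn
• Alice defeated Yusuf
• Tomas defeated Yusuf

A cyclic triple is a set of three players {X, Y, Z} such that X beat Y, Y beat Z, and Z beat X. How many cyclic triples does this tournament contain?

26

Win totals: Yusuf 3, Jamal 6, Hana 8, Tariq 2, Alice 5, Ximena 4, Ivan 3, Priya 5, Tomas 6, Quinn 3.
A player with w wins dominates both others in C(w,2) triples; summing gives 3 + 15 + 28 + 1 + 10 + 6 + 3 + 10 + 15 + 3 = 94 transitive triples.
Total triples C(10,3) = 120, so cyclic triples = 120 − 94 = 26.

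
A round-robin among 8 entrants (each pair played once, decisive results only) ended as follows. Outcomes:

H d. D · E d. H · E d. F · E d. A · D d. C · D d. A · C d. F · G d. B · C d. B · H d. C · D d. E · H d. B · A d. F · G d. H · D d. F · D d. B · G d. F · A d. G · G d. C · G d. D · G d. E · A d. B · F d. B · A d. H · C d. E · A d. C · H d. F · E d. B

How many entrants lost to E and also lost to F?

1

E beat: A, B, F, H.
F beat: B.
Both beat: B — 1.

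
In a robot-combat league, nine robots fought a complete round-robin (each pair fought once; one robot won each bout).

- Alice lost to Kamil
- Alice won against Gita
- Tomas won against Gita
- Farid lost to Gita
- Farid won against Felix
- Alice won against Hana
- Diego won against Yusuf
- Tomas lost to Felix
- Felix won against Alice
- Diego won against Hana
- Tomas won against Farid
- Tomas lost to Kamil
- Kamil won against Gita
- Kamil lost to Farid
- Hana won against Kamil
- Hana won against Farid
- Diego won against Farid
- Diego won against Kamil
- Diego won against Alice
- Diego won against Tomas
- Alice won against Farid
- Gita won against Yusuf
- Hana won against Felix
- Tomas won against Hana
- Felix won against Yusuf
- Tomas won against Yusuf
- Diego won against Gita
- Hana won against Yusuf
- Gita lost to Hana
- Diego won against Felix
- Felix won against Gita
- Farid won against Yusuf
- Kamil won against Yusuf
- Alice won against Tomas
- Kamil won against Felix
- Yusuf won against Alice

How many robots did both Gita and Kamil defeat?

1

Gita beat: Yusuf, Farid.
Kamil beat: Yusuf, Felix, Alice, Gita, Tomas.
Both beat: Yusuf — 1.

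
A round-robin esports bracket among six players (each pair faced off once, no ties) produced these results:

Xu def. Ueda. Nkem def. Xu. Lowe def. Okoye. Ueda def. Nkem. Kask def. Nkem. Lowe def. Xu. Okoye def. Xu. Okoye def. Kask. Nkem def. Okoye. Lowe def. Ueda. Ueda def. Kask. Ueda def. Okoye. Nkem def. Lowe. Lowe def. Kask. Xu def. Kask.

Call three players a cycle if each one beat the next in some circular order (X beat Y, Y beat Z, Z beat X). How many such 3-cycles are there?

Of the C(6,3) = 20 triples, the cyclic ones are: {Ueda, Lowe, Nkem}; {Ueda, Nkem, Xu}; {Ueda, Okoye, Xu}; {Lowe, Nkem, Kask}; {Nkem, Okoye, Kask}; {Nkem, Kask, Xu}.
That is 6.

6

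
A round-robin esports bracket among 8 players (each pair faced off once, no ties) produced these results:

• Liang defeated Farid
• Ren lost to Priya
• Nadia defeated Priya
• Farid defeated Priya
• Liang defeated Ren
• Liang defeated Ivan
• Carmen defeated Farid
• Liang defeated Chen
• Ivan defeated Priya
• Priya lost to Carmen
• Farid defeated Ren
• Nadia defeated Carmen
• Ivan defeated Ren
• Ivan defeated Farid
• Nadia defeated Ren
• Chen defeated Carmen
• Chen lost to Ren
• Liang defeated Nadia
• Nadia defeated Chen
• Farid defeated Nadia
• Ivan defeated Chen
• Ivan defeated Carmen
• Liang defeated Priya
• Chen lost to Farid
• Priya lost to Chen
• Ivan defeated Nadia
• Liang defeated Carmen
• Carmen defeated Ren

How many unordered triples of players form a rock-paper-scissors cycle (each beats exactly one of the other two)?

4

Win totals: Farid 4, Ivan 6, Nadia 4, Liang 7, Carmen 3, Priya 1, Chen 2, Ren 1.
A player with w wins dominates both others in C(w,2) triples; summing gives 6 + 15 + 6 + 21 + 3 + 0 + 1 + 0 = 52 transitive triples.
Total triples C(8,3) = 56, so cyclic triples = 56 − 52 = 4.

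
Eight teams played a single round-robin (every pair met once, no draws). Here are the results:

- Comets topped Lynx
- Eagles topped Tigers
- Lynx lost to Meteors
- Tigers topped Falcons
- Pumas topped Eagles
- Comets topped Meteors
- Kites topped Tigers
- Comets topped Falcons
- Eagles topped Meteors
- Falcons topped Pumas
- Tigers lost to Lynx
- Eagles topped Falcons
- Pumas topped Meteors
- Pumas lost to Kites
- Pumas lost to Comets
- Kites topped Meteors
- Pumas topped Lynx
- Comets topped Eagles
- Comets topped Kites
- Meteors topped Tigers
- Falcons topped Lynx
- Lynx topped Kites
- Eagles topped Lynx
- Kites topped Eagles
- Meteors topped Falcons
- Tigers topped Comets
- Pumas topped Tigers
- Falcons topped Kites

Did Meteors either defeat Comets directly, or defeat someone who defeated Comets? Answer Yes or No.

Yes

Meteors did not beat Comets directly.
Meteors beat Falcons, Lynx, Tigers. Of those, Tigers beat Comets.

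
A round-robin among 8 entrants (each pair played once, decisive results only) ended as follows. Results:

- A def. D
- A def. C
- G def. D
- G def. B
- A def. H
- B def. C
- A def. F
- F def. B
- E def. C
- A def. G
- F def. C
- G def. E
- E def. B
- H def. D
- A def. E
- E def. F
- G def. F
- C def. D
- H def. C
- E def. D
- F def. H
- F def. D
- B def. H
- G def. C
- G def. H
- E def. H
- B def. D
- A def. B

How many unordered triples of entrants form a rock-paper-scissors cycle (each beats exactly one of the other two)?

Win totals: A 7, B 3, C 1, D 0, E 5, F 4, G 6, H 2.
An entrant with w wins dominates both others in C(w,2) triples; summing gives 21 + 3 + 0 + 0 + 10 + 6 + 15 + 1 = 56 transitive triples.
Total triples C(8,3) = 56, so cyclic triples = 56 − 56 = 0.

0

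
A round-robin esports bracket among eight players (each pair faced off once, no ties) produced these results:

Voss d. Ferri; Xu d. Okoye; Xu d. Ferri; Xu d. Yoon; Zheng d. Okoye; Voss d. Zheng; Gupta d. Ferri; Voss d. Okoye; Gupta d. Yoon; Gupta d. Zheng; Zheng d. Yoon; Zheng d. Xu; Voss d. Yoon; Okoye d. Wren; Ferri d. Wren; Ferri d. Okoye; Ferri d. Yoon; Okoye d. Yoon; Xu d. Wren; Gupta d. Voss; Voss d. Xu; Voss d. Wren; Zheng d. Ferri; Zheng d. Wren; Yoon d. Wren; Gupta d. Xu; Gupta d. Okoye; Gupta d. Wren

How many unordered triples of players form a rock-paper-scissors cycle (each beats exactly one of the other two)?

Win totals: Voss 6, Wren 0, Gupta 7, Xu 4, Ferri 3, Okoye 2, Zheng 5, Yoon 1.
A player with w wins dominates both others in C(w,2) triples; summing gives 15 + 0 + 21 + 6 + 3 + 1 + 10 + 0 = 56 transitive triples.
Total triples C(8,3) = 56, so cyclic triples = 56 − 56 = 0.

0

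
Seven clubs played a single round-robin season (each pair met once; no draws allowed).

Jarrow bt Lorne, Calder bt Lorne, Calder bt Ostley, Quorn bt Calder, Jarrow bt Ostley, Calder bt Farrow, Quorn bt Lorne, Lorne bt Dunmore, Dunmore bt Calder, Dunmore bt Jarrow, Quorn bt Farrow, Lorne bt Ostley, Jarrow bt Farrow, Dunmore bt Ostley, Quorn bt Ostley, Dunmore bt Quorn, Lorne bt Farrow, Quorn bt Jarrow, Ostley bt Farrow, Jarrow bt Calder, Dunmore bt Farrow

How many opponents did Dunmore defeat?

Dunmore's results: beat Calder, Quorn, Ostley, Farrow, Jarrow; lost to Lorne.
That is 5 wins.

5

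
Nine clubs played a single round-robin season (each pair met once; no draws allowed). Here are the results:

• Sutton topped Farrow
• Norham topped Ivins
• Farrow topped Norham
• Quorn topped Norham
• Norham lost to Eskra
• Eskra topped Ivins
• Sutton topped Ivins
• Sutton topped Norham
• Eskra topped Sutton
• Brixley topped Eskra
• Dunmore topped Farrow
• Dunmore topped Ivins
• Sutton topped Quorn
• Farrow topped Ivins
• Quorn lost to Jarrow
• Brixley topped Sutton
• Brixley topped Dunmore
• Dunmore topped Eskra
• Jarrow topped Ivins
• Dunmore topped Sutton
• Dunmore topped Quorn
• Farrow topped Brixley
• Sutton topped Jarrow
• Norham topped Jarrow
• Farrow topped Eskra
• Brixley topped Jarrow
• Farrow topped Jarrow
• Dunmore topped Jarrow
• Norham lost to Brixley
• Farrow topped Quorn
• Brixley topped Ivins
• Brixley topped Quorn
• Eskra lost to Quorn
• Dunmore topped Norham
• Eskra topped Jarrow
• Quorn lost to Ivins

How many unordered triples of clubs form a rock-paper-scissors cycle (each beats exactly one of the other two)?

8

Win totals: Quorn 2, Norham 2, Ivins 1, Sutton 5, Brixley 7, Farrow 6, Eskra 4, Jarrow 2, Dunmore 7.
A club with w wins dominates both others in C(w,2) triples; summing gives 1 + 1 + 0 + 10 + 21 + 15 + 6 + 1 + 21 = 76 transitive triples.
Total triples C(9,3) = 84, so cyclic triples = 84 − 76 = 8.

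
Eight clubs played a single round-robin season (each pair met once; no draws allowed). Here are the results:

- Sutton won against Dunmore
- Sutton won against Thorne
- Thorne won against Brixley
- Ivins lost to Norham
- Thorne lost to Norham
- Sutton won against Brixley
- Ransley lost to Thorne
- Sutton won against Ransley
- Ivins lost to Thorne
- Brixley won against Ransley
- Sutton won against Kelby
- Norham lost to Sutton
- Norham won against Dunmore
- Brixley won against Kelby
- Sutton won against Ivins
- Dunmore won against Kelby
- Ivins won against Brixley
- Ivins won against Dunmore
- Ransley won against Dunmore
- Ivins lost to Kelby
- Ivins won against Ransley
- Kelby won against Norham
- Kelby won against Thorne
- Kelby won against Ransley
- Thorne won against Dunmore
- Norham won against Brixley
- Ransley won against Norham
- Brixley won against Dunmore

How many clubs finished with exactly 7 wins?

Win totals: Dunmore 1, Ivins 3, Brixley 3, Sutton 7, Thorne 4, Kelby 4, Norham 4, Ransley 2.
Exactly 7: Sutton — 1 club.

1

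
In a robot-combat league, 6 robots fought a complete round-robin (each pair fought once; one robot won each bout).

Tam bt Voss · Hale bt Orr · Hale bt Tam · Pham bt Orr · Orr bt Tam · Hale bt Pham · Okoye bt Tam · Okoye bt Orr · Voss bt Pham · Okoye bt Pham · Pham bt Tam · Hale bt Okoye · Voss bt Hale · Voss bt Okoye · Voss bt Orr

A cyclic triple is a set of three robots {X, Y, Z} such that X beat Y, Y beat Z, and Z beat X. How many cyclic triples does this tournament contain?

Of the C(6,3) = 20 triples, the cyclic ones are: {Okoye, Tam, Voss}; {Tam, Pham, Voss}; {Tam, Orr, Voss}; {Tam, Hale, Voss}.
That is 4.

4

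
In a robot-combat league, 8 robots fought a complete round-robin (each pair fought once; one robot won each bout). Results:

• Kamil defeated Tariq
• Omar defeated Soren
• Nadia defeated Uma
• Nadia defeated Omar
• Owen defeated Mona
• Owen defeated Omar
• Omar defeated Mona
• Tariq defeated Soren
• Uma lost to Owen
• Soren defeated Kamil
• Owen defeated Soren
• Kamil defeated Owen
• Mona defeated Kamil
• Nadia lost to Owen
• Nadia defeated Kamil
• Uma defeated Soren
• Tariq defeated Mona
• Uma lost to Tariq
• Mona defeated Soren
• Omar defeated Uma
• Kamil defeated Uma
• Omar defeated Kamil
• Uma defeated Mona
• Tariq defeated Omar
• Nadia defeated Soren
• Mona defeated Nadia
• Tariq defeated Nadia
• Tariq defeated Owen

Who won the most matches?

Win totals: Owen 5, Soren 1, Omar 4, Kamil 3, Nadia 4, Tariq 6, Mona 3, Uma 2.
Tariq leads with 6 wins (next highest: 5).

Tariq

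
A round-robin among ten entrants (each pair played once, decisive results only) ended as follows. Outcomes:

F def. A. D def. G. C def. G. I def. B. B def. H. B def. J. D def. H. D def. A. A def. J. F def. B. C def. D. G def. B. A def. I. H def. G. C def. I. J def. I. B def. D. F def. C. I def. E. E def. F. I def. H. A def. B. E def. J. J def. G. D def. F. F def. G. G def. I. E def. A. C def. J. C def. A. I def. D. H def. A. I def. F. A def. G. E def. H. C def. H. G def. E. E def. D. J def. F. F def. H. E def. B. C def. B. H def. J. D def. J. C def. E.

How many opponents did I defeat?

5

I's results: beat B, D, E, F, H; lost to A, C, G, J.
That is 5 wins.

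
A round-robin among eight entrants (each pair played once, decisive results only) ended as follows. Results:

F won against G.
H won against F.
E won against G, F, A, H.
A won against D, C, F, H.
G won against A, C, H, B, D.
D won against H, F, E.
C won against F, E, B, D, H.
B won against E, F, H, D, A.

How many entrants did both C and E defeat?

2

C beat: B, D, E, F, H.
E beat: A, F, G, H.
Both beat: F, H — 2.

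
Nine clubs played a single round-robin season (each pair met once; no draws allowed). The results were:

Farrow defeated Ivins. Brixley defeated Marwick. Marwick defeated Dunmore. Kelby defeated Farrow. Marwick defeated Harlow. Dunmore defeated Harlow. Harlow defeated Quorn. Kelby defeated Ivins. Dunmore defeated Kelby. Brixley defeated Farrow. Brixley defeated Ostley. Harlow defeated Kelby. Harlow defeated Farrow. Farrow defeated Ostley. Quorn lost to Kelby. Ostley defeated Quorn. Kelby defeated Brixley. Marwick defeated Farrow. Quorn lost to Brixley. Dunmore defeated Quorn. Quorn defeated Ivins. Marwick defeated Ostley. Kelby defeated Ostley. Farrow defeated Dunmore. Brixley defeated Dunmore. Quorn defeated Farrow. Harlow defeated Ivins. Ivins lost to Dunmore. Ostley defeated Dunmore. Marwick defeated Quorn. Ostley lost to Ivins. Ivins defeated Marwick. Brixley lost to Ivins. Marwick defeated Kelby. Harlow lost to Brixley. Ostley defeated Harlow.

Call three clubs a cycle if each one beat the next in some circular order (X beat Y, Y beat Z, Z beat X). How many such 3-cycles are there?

22

Win totals: Farrow 3, Brixley 6, Kelby 5, Harlow 4, Quorn 2, Dunmore 4, Marwick 6, Ostley 3, Ivins 3.
A club with w wins dominates both others in C(w,2) triples; summing gives 3 + 15 + 10 + 6 + 1 + 6 + 15 + 3 + 3 = 62 transitive triples.
Total triples C(9,3) = 84, so cyclic triples = 84 − 62 = 22.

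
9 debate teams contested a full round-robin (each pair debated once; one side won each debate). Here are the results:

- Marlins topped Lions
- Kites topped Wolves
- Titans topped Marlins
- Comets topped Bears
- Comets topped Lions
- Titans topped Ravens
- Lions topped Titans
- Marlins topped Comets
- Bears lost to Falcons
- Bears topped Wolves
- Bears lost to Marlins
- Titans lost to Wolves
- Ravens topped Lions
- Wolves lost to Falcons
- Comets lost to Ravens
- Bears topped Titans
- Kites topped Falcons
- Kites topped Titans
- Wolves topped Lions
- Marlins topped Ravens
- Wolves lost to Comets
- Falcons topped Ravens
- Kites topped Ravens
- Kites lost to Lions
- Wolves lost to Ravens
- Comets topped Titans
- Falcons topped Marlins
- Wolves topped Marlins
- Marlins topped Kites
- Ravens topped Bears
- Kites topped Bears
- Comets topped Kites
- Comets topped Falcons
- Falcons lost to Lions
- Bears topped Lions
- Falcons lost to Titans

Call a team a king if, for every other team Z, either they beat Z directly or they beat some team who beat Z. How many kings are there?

Falcons reaches everyone (king).
Lions cannot reach Comets in two steps.
Kites reaches everyone (king).
Wolves reaches everyone (king).
Bears cannot reach Comets in two steps.
Marlins reaches everyone (king).
Comets reaches everyone (king).
Titans reaches everyone (king).
Ravens reaches everyone (king).
Kings: Falcons, Kites, Wolves, Marlins, Comets, Titans, Ravens — 7.

7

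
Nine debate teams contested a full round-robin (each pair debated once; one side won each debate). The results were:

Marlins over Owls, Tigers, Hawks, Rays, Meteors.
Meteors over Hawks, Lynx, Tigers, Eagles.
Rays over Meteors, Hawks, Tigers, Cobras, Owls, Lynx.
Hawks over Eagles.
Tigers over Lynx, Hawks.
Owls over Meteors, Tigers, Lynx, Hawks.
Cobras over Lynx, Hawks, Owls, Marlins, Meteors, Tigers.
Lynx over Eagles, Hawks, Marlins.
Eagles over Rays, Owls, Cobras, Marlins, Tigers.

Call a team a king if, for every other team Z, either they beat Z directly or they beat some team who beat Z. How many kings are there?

6

Rays reaches everyone (king).
Lynx reaches everyone (king).
Tigers cannot reach Rays, Meteors, Cobras, Owls in two steps.
Hawks cannot reach Lynx, Meteors in two steps.
Meteors reaches everyone (king).
Cobras reaches everyone (king).
Marlins reaches everyone (king).
Eagles reaches everyone (king).
Owls cannot reach Rays, Cobras in two steps.
Kings: Rays, Lynx, Meteors, Cobras, Marlins, Eagles — 6.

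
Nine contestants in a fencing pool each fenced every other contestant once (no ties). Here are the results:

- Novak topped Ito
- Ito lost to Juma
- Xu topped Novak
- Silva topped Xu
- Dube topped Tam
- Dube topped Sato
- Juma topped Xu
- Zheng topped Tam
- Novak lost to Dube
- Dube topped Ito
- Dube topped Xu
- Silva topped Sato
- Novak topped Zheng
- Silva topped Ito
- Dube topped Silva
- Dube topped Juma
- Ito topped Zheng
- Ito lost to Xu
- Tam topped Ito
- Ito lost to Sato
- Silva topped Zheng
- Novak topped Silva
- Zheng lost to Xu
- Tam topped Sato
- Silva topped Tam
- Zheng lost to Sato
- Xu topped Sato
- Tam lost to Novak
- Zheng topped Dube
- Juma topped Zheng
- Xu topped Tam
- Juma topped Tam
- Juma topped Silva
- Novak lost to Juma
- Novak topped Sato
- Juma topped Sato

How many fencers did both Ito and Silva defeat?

Ito beat: Zheng.
Silva beat: Ito, Zheng, Xu, Tam, Sato.
Both beat: Zheng — 1.

1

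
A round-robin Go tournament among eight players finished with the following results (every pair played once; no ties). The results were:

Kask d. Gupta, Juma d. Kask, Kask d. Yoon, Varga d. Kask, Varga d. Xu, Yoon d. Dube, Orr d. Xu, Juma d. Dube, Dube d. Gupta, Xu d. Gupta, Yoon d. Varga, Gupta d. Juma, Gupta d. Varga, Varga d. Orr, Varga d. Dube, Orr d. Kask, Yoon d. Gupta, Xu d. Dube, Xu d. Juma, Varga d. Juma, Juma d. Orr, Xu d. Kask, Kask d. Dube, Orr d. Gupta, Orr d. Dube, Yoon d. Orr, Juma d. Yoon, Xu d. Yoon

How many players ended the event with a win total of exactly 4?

3

Win totals: Xu 5, Kask 3, Yoon 4, Dube 1, Gupta 2, Juma 4, Orr 4, Varga 5.
Exactly 4: Yoon, Juma, Orr — 3 players.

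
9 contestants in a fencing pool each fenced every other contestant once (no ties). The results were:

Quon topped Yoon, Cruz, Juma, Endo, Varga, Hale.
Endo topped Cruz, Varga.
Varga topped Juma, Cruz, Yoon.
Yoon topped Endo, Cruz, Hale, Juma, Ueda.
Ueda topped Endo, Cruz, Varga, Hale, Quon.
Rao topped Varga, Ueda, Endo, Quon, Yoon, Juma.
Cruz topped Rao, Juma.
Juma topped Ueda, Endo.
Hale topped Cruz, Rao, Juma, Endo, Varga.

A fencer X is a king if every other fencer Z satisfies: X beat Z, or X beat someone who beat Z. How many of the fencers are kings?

5

Rao reaches everyone (king).
Juma cannot reach Rao, Yoon in two steps.
Yoon reaches everyone (king).
Quon reaches everyone (king).
Ueda reaches everyone (king).
Cruz cannot reach Hale in two steps.
Hale reaches everyone (king).
Endo cannot reach Quon, Ueda, Hale in two steps.
Varga cannot reach Quon in two steps.
Kings: Rao, Yoon, Quon, Ueda, Hale — 5.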